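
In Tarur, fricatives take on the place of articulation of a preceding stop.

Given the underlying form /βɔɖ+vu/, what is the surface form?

/v/ is a voiced labiodental fricative. The preceding trigger /ɖ/ is retroflex, so /v/ must become retroflex as well.
A voiced retroflex fricative is [ʐ], so the surface segment is [ʐ].

[βɔɖʐu]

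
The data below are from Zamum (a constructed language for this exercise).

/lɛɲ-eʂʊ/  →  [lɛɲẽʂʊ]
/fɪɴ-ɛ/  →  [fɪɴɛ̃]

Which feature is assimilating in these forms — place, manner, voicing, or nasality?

The vowel /e/ surfaces as nasalised [ẽ] next to the preceding nasal /ɲ/ — it has acquired the [+nasal] feature of its neighbour.
Likewise in the remaining data: /ɛ/ → [ɛ̃] after /ɴ/ — each time a vowel is nasalised next to a preceding nasal.

nasality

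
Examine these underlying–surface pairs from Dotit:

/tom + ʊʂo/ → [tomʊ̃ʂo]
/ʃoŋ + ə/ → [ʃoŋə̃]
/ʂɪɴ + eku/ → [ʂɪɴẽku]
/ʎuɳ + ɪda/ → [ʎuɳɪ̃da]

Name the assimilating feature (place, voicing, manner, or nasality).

nasality

The vowel /ʊ/ surfaces as nasalised [ʊ̃] next to the preceding nasal /m/ — it has acquired the [+nasal] feature of its neighbour.
Likewise in the remaining data: /ə/ → [ə̃] after /ŋ/; /e/ → [ẽ] after /ɴ/; /ɪ/ → [ɪ̃] after /ɳ/ — each time a vowel is nasalised next to a preceding nasal.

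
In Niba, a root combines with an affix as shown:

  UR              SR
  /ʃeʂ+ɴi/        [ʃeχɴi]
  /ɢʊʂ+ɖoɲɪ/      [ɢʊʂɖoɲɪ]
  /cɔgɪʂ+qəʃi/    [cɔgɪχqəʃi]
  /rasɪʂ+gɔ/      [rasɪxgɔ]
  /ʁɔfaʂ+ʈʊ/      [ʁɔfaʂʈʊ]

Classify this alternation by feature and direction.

regressive place assimilation

The segment that alternates is /ʂ/, which surfaces as [χ] when adjacent to /ɴ/.
The change retroflex → uvular matches the place of the following /ɴ/, identifying this as place assimilation.
Manner and voice are unchanged, so the assimilation is partial, not total.
Checking the remaining alternations: /ʂ/ → [χ] before /q/ (retroflex → uvular, matching uvular); /ʂ/ → [x] before /g/ (retroflex → velar, matching velar) — only place changes, and always toward the following segment.
No alternation appears in [ɢʊʂɖoɲɪ], [ʁɔfaʂʈʊ]: there the adjacent consonants already agree in place (/ʂ/ and /ɖ/ are both retroflex; /ʂ/ and /ʈ/ are both retroflex), so these forms are consistent with the same rule.
Since the segment that changes precedes the conditioning segment, the assimilation is regressive.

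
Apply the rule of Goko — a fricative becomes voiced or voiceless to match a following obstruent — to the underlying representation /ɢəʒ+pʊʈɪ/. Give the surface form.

The rule targets /ʒ/ (voiced postalveolar fricative), which sits before the trigger /p/ (voiceless).
Changing only its voicing to voiceless gives [ʃ] — the voiceless postalveolar fricative.

[ɢəʃpʊʈɪ]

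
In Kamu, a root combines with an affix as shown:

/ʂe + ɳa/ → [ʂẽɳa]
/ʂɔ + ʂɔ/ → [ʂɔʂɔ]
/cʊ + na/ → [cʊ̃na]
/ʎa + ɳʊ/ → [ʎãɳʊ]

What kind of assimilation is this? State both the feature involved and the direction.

The vowel /e/ surfaces as nasalised [ẽ] next to the following nasal /ɳ/ — it has acquired the [+nasal] feature of its neighbour.
The other forms show the same pattern: /ʊ/ → [ʊ̃] before /n/; /a/ → [ã] before /ɳ/ — each time a vowel is nasalised next to a following nasal.
No change occurs in [ʂɔʂɔ] because the vowel at the boundary is adjacent to an oral consonant, not a nasal (/ɔ/ next to /ʂ/).
Because the conditioning nasal is to the right of the vowel that changes, the process is regressive (anticipatory).

regressive nasality assimilation (vowel nasalisation)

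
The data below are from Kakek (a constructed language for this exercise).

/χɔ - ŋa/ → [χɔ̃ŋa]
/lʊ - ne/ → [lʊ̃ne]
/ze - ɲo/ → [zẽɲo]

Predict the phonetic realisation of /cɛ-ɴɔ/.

The data show regressive nasality assimilation (vowel nasalisation): /ɔ/ → [ɔ̃] before /ŋ/; /ʊ/ → [ʊ̃] before /n/; /e/ → [ẽ] before /ɲ/ — a vowel is nasalised by an immediately following nasal consonant.
/ɛ/ sits next to the nasal /ɴ/ and is therefore nasalised to [ɛ̃].

[cɛ̃ɴɔ]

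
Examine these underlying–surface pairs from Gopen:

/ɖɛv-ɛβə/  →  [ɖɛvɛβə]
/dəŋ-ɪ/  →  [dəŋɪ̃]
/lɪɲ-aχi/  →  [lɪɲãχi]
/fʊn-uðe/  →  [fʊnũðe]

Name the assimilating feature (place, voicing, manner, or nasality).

nasality

The vowel /ɪ/ surfaces as nasalised [ɪ̃] next to the preceding nasal /ŋ/ — it has acquired the [+nasal] feature of its neighbour.
The other forms show the same pattern: /a/ → [ã] after /ɲ/; /u/ → [ũ] after /n/ — each time a vowel is nasalised next to a preceding nasal.
No change occurs in [ɖɛvɛβə] because the vowel at the boundary is adjacent to an oral consonant, not a nasal (/ɛ/ next to /v/).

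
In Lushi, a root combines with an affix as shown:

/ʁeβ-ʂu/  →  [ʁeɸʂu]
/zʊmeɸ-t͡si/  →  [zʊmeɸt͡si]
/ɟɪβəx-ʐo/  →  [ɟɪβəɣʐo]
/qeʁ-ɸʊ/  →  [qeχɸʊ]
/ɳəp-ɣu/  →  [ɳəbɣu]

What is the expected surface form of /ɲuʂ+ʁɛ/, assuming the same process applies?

The data show regressive voicing assimilation: /β/ → [ɸ] before /ʂ/; /x/ → [ɣ] before /ʐ/; /ʁ/ → [χ] before /ɸ/; /p/ → [b] before /ɣ/. In each pair only voicing changes, matching the following consonant, while place and manner stay constant.
No alternation appears in [zʊmeɸt͡si]: there the adjacent consonants already agree in voicing (/ɸ/ and /t͡s/ are both voiceless), so this form is consistent with the same rule.
The rule targets /ʂ/ (voiceless retroflex fricative), which sits before the trigger /ʁ/ (voiced).
Changing only its voicing to voiced gives [ʐ] — the voiced retroflex fricative.

[ɲuʐʁɛ]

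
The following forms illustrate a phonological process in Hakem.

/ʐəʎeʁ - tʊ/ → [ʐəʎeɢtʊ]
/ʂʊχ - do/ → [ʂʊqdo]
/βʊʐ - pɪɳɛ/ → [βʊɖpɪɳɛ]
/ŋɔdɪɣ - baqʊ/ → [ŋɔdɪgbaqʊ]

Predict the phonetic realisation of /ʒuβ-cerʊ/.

The data show regressive manner assimilation: /ʁ/ → [ɢ] before /t/; /χ/ → [q] before /d/; /ʐ/ → [ɖ] before /p/; /ɣ/ → [g] before /b/. In each pair only manner changes, matching the following consonant, while place and voice stay constant.
The rule targets /β/ (voiced bilabial fricative), which sits before the trigger /c/ (stop).
Changing only its manner to stop gives [b] — the voiced bilabial stop.

[ʒubcerʊ]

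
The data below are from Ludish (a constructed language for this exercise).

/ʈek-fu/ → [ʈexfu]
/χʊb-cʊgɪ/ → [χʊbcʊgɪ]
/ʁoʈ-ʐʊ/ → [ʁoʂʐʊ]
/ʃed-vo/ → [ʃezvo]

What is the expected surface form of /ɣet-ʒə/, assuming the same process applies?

The data show regressive manner assimilation: /k/ → [x] before /f/; /ʈ/ → [ʂ] before /ʐ/; /d/ → [z] before /v/. In each pair only manner changes, matching the following consonant, while place and voice stay constant.
Nothing changes in [χʊbcʊgɪ]: there the adjacent consonants already agree in manner (/b/ and /c/ are both stops), so this form is consistent with the same rule.
The rule targets /t/ (voiceless alveolar stop), which sits before the trigger /ʒ/ (fricative).
Changing only its manner to fricative gives [s] — the voiceless alveolar fricative.

[ɣesʒə]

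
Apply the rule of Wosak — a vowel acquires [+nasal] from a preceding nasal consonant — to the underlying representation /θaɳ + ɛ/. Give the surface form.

The vowel /ɛ/ is adjacent to the preceding nasal /ɳ/, so it acquires [+nasal] and surfaces as [ɛ̃].

[θaɳɛ̃]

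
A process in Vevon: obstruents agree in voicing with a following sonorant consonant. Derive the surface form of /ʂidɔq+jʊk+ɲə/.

[ʂidɔɢjʊgɲə]

The rule targets /q/ (voiceless uvular stop), which sits before the trigger /j/ (voiced).
A voiced uvular stop is [ɢ], so the surface segment is [ɢ].
The same rule applies at the second boundary: /k/ → [g] next to /ɲ/.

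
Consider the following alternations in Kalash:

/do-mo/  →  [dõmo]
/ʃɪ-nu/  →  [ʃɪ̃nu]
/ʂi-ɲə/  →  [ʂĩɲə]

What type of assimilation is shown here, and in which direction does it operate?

regressive nasality assimilation (vowel nasalisation)

The vowel /o/ surfaces as nasalised [õ] next to the following nasal /m/ — it has acquired the [+nasal] feature of its neighbour.
The other forms show the same pattern: /ɪ/ → [ɪ̃] before /n/; /i/ → [ĩ] before /ɲ/ — each time a vowel is nasalised next to a following nasal.
Because the conditioning nasal is to the right of the vowel that changes, the process is regressive (anticipatory).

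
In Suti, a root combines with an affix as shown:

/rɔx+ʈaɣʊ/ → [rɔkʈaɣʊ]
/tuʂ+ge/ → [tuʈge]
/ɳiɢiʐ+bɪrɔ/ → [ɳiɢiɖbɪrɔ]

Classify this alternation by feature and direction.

Comparing underlying and surface forms, /x/ → [k] is the alternation; the neighbouring /ʈ/ is constant.
/x/ is a fricative while /ʈ/ is a stop; the output [k] is a stop, matching the trigger — so the feature that spreads is manner.
Place and voice are unchanged, so the assimilation is partial, not total.
Checking the remaining alternations: /ʂ/ → [ʈ] before /g/ (fricative → stop, matching a stop); /ʐ/ → [ɖ] before /b/ (fricative → stop, matching a stop) — only manner changes, and always toward the following segment.
Since the segment that changes precedes the conditioning segment, the assimilation is regressive.

regressive manner assimilation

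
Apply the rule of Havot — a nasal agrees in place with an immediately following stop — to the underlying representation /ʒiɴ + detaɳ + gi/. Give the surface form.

[ʒindetaŋgi]

The rule targets /ɴ/ (voiced uvular nasal), which sits before the trigger /d/ (alveolar).
Changing only its place to alveolar gives [n] — the voiced alveolar nasal.
The same rule applies at the second boundary: /ɳ/ → [ŋ] next to /g/.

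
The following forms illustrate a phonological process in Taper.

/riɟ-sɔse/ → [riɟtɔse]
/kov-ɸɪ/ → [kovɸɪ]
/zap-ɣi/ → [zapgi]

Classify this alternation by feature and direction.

progressive manner assimilation

Underlying /s/ is realised as [t] next to /ɟ/; /ɟ/ itself does not change.
The change fricative → stop matches the manner of the preceding /ɟ/, identifying this as manner assimilation.
Place and voice are unchanged, so the assimilation is partial, not total.
The other alternating form patterns the same way: /ɣ/ → [g] after /p/ (fricative → stop, matching a stop) — only manner changes, and always toward the preceding segment.
Nothing changes in [kovɸɪ]: there the adjacent consonants already agree in manner (/ɸ/ and /v/ are both fricatives), so this form is consistent with the same rule.
Since the segment that changes follows the conditioning segment, the assimilation is progressive.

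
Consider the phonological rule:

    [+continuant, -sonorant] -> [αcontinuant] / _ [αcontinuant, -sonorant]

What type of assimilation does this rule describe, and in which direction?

regressive manner assimilation

The shared variable α links the value of [continuant] on the target to that of the neighbouring obstruent. [continuant] distinguishes stops from fricatives — a manner-of-articulation feature — so this is manner assimilation.
Since the environment is written after the underscore, the trigger follows the target; the direction is regressive.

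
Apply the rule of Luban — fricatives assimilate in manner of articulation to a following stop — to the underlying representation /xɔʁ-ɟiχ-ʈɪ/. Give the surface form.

/ʁ/ is a voiced uvular fricative. The following trigger /ɟ/ is a stop, so /ʁ/ must become a stop as well.
A voiced uvular stop is [ɢ], so the surface segment is [ɢ].
At the second juncture, /χ/ likewise becomes [q] adjacent to /ʈ/.

[xɔɢɟiqʈɪ]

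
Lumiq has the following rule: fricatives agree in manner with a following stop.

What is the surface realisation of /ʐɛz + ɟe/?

[ʐɛdɟe]

/z/ is a voiced alveolar fricative. The following trigger /ɟ/ is a stop, so /z/ must become a stop as well.
A voiced alveolar stop is [d], so the surface segment is [d].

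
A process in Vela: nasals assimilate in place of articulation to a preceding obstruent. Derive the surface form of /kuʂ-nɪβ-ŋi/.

/n/ is a voiced alveolar nasal. The preceding trigger /ʂ/ is retroflex, so /n/ must become retroflex as well.
Changing only its place to retroflex gives [ɳ] — the voiced retroflex nasal.
At the second juncture, /ŋ/ likewise becomes [m] adjacent to /β/.

[kuʂɳɪβmi]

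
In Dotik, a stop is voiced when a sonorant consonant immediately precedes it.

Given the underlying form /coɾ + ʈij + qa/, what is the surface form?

[coɾɖijɢa]

/ʈ/ is a voiceless retroflex stop. The preceding trigger /ɾ/ is voiced, so /ʈ/ must become voiced as well.
The voiced retroflex stop is [ɖ], so /ʈ/ → [ɖ].
The same rule applies at the second boundary: /q/ → [ɢ] next to /j/.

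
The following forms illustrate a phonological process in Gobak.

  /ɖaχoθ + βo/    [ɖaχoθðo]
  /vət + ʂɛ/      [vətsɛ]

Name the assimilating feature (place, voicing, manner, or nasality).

place

Comparing underlying and surface forms, /β/ → [ð] is the alternation; the neighbouring /θ/ is constant.
The change bilabial → dental matches the place of the preceding /θ/, identifying this as place assimilation.
The other alternating form patterns the same way: /ʂ/ → [s] after /t/ (retroflex → alveolar, matching alveolar) — only place changes, and always toward the preceding segment.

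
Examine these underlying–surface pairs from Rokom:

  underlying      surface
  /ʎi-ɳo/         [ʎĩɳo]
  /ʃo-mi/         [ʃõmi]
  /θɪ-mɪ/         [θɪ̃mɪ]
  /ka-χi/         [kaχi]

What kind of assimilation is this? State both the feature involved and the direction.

regressive nasality assimilation (vowel nasalisation)

The vowel /i/ surfaces as nasalised [ĩ] next to the following nasal /ɳ/ — it has acquired the [+nasal] feature of its neighbour.
The other forms show the same pattern: /o/ → [õ] before /m/; /ɪ/ → [ɪ̃] before /m/ — each time a vowel is nasalised next to a following nasal.
No change occurs in [kaχi] because the vowel at the boundary is adjacent to an oral consonant, not a nasal (/a/ next to /χ/).
Because the conditioning nasal is to the right of the vowel that changes, the process is regressive (anticipatory).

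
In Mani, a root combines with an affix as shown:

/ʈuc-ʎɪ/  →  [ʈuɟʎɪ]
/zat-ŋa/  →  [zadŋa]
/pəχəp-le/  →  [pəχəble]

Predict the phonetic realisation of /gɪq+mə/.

The data show regressive voicing assimilation: /c/ → [ɟ] before /ʎ/; /t/ → [d] before /ŋ/; /p/ → [b] before /l/. In each pair only voicing changes, matching the following consonant, while place and manner stay constant.
/q/ is a voiceless uvular stop. The following trigger /m/ is voiced, so /q/ must become voiced as well.
A voiced uvular stop is [ɢ], so the surface segment is [ɢ].

[gɪɢmə]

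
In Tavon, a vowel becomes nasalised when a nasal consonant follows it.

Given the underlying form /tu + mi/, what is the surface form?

/u/ sits next to the nasal /m/ and is therefore nasalised to [ũ].

[tũmi]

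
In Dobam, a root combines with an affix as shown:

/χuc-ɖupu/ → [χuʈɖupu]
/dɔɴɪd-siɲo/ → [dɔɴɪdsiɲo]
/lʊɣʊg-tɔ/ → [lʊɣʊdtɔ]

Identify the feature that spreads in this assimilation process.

Underlying /c/ is realised as [ʈ] next to /ɖ/; /ɖ/ itself does not change.
The change palatal → retroflex matches the place of the following /ɖ/, identifying this as place assimilation.
The other alternating form patterns the same way: /g/ → [d] before /t/ (velar → alveolar, matching alveolar) — only place changes, and always toward the following segment.
Nothing changes in [dɔɴɪdsiɲo]: there the adjacent consonants already agree in place (/d/ and /s/ are both alveolar), so this form is consistent with the same rule.

place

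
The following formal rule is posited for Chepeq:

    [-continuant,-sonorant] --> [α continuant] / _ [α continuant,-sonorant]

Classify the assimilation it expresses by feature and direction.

The shared variable α links the value of [continuant] on the target to that of the neighbouring obstruent. [continuant] distinguishes stops from fricatives — a manner-of-articulation feature — so this is manner assimilation.
Since the environment is written after the underscore, the trigger follows the target; the direction is regressive.

regressive manner assimilation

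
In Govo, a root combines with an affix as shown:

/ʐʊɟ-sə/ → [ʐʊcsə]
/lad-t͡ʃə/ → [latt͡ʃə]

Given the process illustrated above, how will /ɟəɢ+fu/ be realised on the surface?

[ɟəqfu]

The data show regressive voicing assimilation: /ɟ/ → [c] before /s/; /d/ → [t] before /t͡ʃ/. In each pair only voicing changes, matching the following consonant, while place and manner stay constant.
/ɢ/ is a voiced uvular stop. The following trigger /f/ is voiceless, so /ɢ/ must become voiceless as well.
A voiceless uvular stop is [q], so the surface segment is [q].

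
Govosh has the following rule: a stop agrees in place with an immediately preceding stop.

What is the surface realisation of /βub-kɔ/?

[βubpɔ]

/k/ is a voiceless velar stop. The preceding trigger /b/ is bilabial, so /k/ must become bilabial as well.
The voiceless bilabial stop is [p], so /k/ → [p].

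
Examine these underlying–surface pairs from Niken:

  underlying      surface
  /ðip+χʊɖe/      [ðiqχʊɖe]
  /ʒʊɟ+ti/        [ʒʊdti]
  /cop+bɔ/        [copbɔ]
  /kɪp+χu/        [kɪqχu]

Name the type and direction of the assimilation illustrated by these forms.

regressive place assimilation

The segment that alternates is /p/, which surfaces as [q] when adjacent to /χ/.
/p/ is bilabial while /χ/ is uvular; the output [q] is uvular, matching the trigger — so the feature that spreads is place.
Manner and voice are unchanged, so the assimilation is partial, not total.
The other alternating form patterns the same way: /ɟ/ → [d] before /t/ (palatal → alveolar, matching alveolar) — only place changes, and always toward the following segment.
Nothing changes in [copbɔ]: there the adjacent consonants already agree in place (/p/ and /b/ are both bilabial), so this form is consistent with the same rule.
The trigger is the following segment, so the direction is regressive (anticipatory).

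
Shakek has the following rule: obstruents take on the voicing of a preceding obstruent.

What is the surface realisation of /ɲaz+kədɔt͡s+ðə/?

[ɲazgədɔt͡sθə]

/k/ is a voiceless velar stop. The preceding trigger /z/ is voiced, so /k/ must become voiced as well.
The voiced velar stop is [g], so /k/ → [g].
At the second juncture, /ð/ likewise becomes [θ] adjacent to /t͡s/.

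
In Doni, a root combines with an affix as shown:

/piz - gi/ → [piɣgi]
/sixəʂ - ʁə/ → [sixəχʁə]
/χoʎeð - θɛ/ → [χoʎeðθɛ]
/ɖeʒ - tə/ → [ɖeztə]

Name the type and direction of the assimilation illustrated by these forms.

Underlying /z/ is realised as [ɣ] next to /g/; /g/ itself does not change.
/z/ is alveolar while /g/ is velar; the output [ɣ] is velar, matching the trigger — so the feature that spreads is place.
Manner and voice are unchanged, so the assimilation is partial, not total.
The same holds elsewhere in the data: /ʂ/ → [χ] before /ʁ/ (retroflex → uvular, matching uvular); /ʒ/ → [z] before /t/ (postalveolar → alveolar, matching alveolar) — only place changes, and always toward the following segment.
No alternation appears in [χoʎeðθɛ]: there the adjacent consonants already agree in place (/ð/ and /θ/ are both dental), so this form is consistent with the same rule.
Since the segment that changes precedes the conditioning segment, the assimilation is regressive.

regressive place assimilation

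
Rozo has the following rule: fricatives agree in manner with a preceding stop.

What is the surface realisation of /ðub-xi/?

[ðubki]

The rule targets /x/ (voiceless velar fricative), which sits after the trigger /b/ (stop).
Changing only its manner to stop gives [k] — the voiceless velar stop.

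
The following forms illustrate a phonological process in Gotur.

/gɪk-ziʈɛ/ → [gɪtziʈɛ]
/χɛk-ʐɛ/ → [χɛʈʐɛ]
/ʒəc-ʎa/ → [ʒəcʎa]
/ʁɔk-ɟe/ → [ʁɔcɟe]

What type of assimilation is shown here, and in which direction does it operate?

regressive place assimilation

Underlying /k/ is realised as [t] next to /z/; /z/ itself does not change.
The change velar → alveolar matches the place of the following /z/, identifying this as place assimilation.
Manner and voice are unchanged, so the assimilation is partial, not total.
The same holds elsewhere in the data: /k/ → [ʈ] before /ʐ/ (velar → retroflex, matching retroflex); /k/ → [c] before /ɟ/ (velar → palatal, matching palatal) — only place changes, and always toward the following segment.
Nothing changes in [ʒəcʎa]: there the adjacent consonants already agree in place (/c/ and /ʎ/ are both palatal), so this form is consistent with the same rule.
The trigger is the following segment, so the direction is regressive (anticipatory).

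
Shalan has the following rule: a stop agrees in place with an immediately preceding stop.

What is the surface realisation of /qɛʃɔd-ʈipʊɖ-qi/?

The rule targets /ʈ/ (voiceless retroflex stop), which sits after the trigger /d/ (alveolar).
The voiceless alveolar stop is [t], so /ʈ/ → [t].
The same rule applies at the second boundary: /q/ → [ʈ] next to /ɖ/.

[qɛʃɔdtipʊɖʈi]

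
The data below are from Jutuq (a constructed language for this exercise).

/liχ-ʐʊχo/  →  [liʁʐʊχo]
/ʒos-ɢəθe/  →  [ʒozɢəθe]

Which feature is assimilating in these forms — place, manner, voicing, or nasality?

voicing

The segment that alternates is /χ/, which surfaces as [ʁ] when adjacent to /ʐ/.
/χ/ is voiceless while /ʐ/ is voiced; the output [ʁ] is voiced, matching the trigger — so the feature that spreads is voicing.
The same holds elsewhere in the data: /s/ → [z] before /ɢ/ (voiceless → voiced, matching voiced) — only voicing changes, and always toward the following segment.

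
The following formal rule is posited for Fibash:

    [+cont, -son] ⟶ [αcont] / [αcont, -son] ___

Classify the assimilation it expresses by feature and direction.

The rule copies [cont] (continuancy) from the environment onto the target fricatives; since [±cont] encodes the stop/fricative manner contrast, the assimilating dimension is manner.
The conditioning segment sits to the left of the focus bar, meaning the trigger precedes the segment that changes — progressive assimilation.

progressive manner assimilation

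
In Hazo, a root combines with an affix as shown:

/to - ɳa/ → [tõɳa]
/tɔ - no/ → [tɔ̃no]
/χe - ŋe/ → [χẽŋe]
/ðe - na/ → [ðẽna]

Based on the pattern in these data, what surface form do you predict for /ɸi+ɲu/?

The data show regressive nasality assimilation (vowel nasalisation): /o/ → [õ] before /ɳ/; /ɔ/ → [ɔ̃] before /n/; /e/ → [ẽ] before /ŋ/; /e/ → [ẽ] before /n/ — a vowel is nasalised by an immediately following nasal consonant.
/i/ sits next to the nasal /ɲ/ and is therefore nasalised to [ĩ].

[ɸĩɲu]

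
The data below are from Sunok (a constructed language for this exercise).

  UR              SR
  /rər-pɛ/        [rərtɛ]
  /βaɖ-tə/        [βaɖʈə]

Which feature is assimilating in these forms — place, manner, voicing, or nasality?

Underlying /p/ is realised as [t] next to /r/; /r/ itself does not change.
/p/ is bilabial while /r/ is alveolar; the output [t] is alveolar, matching the trigger — so the feature that spreads is place.
Checking the remaining alternation: /t/ → [ʈ] after /ɖ/ (alveolar → retroflex, matching retroflex) — only place changes, and always toward the preceding segment.

place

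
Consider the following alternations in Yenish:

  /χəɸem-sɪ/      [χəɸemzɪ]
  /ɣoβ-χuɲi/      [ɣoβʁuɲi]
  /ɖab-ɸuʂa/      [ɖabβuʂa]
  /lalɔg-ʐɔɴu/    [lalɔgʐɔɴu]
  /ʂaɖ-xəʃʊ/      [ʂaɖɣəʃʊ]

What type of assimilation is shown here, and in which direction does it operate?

progressive voicing assimilation

The segment that alternates is /s/, which surfaces as [z] when adjacent to /m/.
/s/ is voiceless while /m/ is voiced; the output [z] is voiced, matching the trigger — so the feature that spreads is voicing.
Place and manner are unchanged, so the assimilation is partial, not total.
Checking the remaining alternations: /χ/ → [ʁ] after /β/ (voiceless → voiced, matching voiced); /ɸ/ → [β] after /b/ (voiceless → voiced, matching voiced); /x/ → [ɣ] after /ɖ/ (voiceless → voiced, matching voiced) — only voicing changes, and always toward the preceding segment.
Nothing changes in [lalɔgʐɔɴu]: there the adjacent consonants already agree in voicing (/ʐ/ and /g/ are both voiced), so this form is consistent with the same rule.
The trigger is the preceding segment, so the direction is progressive (perseverative).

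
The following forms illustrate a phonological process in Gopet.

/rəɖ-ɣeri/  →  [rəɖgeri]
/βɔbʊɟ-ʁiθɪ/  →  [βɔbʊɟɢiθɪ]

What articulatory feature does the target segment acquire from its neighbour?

manner

Comparing underlying and surface forms, /ɣ/ → [g] is the alternation; the neighbouring /ɖ/ is constant.
The change fricative → stop matches the manner of the preceding /ɖ/, identifying this as manner assimilation.
The other alternating form patterns the same way: /ʁ/ → [ɢ] after /ɟ/ (fricative → stop, matching a stop) — only manner changes, and always toward the preceding segment.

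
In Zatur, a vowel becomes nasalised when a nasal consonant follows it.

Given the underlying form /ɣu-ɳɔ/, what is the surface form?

/u/ sits next to the nasal /ɳ/ and is therefore nasalised to [ũ].

[ɣũɳɔ]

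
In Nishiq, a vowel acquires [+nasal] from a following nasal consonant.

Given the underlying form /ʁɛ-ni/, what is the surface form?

[ʁɛ̃ni]

The vowel /ɛ/ is adjacent to the following nasal /n/, so it acquires [+nasal] and surfaces as [ɛ̃].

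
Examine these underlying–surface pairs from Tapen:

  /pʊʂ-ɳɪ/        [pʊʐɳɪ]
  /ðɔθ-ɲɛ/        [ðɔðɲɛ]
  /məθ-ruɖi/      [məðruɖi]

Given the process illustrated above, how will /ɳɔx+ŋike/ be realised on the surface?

The data show regressive voicing assimilation: /ʂ/ → [ʐ] before /ɳ/; /θ/ → [ð] before /ɲ/; /θ/ → [ð] before /r/. In each pair only voicing changes, matching the following consonant, while place and manner stay constant.
/x/ is a voiceless velar fricative. The following trigger /ŋ/ is voiced, so /x/ must become voiced as well.
Changing only its voicing to voiced gives [ɣ] — the voiced velar fricative.

[ɳɔɣŋike]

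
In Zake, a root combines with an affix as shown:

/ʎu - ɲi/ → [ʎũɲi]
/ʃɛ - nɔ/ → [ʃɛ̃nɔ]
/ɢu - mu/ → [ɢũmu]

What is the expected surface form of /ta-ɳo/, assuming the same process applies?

The data show regressive nasality assimilation (vowel nasalisation): /u/ → [ũ] before /ɲ/; /ɛ/ → [ɛ̃] before /n/; /u/ → [ũ] before /m/ — a vowel is nasalised by an immediately following nasal consonant.
/a/ sits next to the nasal /ɳ/ and is therefore nasalised to [ã].

[tãɳo]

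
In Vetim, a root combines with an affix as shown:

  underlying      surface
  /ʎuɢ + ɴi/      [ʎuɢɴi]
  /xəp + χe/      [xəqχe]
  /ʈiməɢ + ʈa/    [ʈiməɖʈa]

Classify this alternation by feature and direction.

The segment that alternates is /p/, which surfaces as [q] when adjacent to /χ/.
The change bilabial → uvular matches the place of the following /χ/, identifying this as place assimilation.
Manner and voice are unchanged, so the assimilation is partial, not total.
The same holds elsewhere in the data: /ɢ/ → [ɖ] before /ʈ/ (uvular → retroflex, matching retroflex) — only place changes, and always toward the following segment.
No alternation appears in [ʎuɢɴi]: there the adjacent consonants already agree in place (/ɢ/ and /ɴ/ are both uvular), so this form is consistent with the same rule.
Since the segment that changes precedes the conditioning segment, the assimilation is regressive.

regressive place assimilation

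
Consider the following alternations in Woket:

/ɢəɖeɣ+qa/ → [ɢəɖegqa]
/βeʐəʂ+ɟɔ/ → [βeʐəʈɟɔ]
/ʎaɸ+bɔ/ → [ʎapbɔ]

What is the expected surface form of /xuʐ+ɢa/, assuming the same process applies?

The data show regressive manner assimilation: /ɣ/ → [g] before /q/; /ʂ/ → [ʈ] before /ɟ/; /ɸ/ → [p] before /b/. In each pair only manner changes, matching the following consonant, while place and voice stay constant.
/ʐ/ is a voiced retroflex fricative. The following trigger /ɢ/ is a stop, so /ʐ/ must become a stop as well.
The voiced retroflex stop is [ɖ], so /ʐ/ → [ɖ].

[xuɖɢa]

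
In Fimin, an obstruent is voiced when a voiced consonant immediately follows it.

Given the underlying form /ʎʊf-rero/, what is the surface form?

[ʎʊvrero]

The rule targets /f/ (voiceless labiodental fricative), which sits before the trigger /r/ (voiced).
The voiced labiodental fricative is [v], so /f/ → [v].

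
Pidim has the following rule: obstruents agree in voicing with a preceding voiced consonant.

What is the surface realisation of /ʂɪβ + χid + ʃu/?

/χ/ is a voiceless uvular fricative. The preceding trigger /β/ is voiced, so /χ/ must become voiced as well.
A voiced uvular fricative is [ʁ], so the surface segment is [ʁ].
The same rule applies at the second boundary: /ʃ/ → [ʒ] next to /d/.

[ʂɪβʁidʒu]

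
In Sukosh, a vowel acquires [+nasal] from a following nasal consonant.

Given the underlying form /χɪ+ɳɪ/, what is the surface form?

The vowel /ɪ/ is adjacent to the following nasal /ɳ/, so it acquires [+nasal] and surfaces as [ɪ̃].

[χɪ̃ɳɪ]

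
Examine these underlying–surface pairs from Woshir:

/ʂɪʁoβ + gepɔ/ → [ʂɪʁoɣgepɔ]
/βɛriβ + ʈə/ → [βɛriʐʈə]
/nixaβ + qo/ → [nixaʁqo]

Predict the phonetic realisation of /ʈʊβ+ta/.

[ʈʊzta]

The data show regressive place assimilation: /β/ → [ɣ] before /g/; /β/ → [ʐ] before /ʈ/; /β/ → [ʁ] before /q/. In each pair only place changes, matching the following consonant, while manner and voice stay constant.
The rule targets /β/ (voiced bilabial fricative), which sits before the trigger /t/ (alveolar).
Changing only its place to alveolar gives [z] — the voiced alveolar fricative.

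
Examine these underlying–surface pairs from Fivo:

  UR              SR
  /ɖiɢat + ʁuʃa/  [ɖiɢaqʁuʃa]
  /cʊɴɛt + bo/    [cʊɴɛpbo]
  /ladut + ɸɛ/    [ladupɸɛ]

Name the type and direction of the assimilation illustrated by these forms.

Underlying /t/ is realised as [q] next to /ʁ/; /ʁ/ itself does not change.
/t/ is alveolar while /ʁ/ is uvular; the output [q] is uvular, matching the trigger — so the feature that spreads is place.
Manner and voice are unchanged, so the assimilation is partial, not total.
The other alternating forms pattern the same way: /t/ → [p] before /b/ (alveolar → bilabial, matching bilabial); /t/ → [p] before /ɸ/ (alveolar → bilabial, matching bilabial) — only place changes, and always toward the following segment.
Since the segment that changes precedes the conditioning segment, the assimilation is regressive.

regressive place assimilation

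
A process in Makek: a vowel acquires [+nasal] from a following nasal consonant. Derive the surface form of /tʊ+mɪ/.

The vowel /ʊ/ is adjacent to the following nasal /m/, so it acquires [+nasal] and surfaces as [ʊ̃].

[tʊ̃mɪ]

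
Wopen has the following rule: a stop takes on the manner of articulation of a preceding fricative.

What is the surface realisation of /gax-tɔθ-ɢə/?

[gaxsɔθʁə]

/t/ is a voiceless alveolar stop. The preceding trigger /x/ is a fricative, so /t/ must become a fricative as well.
The voiceless alveolar fricative is [s], so /t/ → [s].
The same rule applies at the second boundary: /ɢ/ → [ʁ] next to /θ/.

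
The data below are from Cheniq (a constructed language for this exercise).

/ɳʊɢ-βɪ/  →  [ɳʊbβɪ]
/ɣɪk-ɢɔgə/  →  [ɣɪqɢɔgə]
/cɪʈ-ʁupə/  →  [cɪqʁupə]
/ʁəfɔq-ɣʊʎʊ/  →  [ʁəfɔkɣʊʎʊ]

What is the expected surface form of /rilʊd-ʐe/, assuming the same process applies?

The data show regressive place assimilation: /ɢ/ → [b] before /β/; /k/ → [q] before /ɢ/; /ʈ/ → [q] before /ʁ/; /q/ → [k] before /ɣ/. In each pair only place changes, matching the following consonant, while manner and voice stay constant.
The rule targets /d/ (voiced alveolar stop), which sits before the trigger /ʐ/ (retroflex).
A voiced retroflex stop is [ɖ], so the surface segment is [ɖ].

[rilʊɖʐe]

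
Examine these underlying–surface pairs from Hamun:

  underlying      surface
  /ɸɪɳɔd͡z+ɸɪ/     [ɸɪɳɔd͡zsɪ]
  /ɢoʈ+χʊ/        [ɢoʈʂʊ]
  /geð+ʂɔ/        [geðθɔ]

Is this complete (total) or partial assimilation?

The segment that alternates is /ɸ/, which surfaces as [s] when adjacent to /d͡z/.
/ɸ/ is bilabial while /d͡z/ is alveolar; the output [s] is alveolar, matching the trigger — so the feature that spreads is place.
Manner and voice are unchanged, so the assimilation is partial, not total.
The other alternating forms pattern the same way: /χ/ → [ʂ] after /ʈ/ (uvular → retroflex, matching retroflex); /ʂ/ → [θ] after /ð/ (retroflex → dental, matching dental) — only place changes, and always toward the preceding segment.

partial assimilation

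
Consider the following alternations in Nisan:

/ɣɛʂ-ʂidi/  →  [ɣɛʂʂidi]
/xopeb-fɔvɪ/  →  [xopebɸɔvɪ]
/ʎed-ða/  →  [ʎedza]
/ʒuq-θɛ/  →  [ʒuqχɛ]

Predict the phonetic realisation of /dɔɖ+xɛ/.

[dɔɖʂɛ]

The data show progressive place assimilation: /f/ → [ɸ] after /b/; /ð/ → [z] after /d/; /θ/ → [χ] after /q/. In each pair only place changes, matching the preceding consonant, while manner and voice stay constant.
No alternation appears in [ɣɛʂʂidi]: there the adjacent consonants already agree in place (/ʂ/ and /ʂ/ are both retroflex), so this form is consistent with the same rule.
/x/ is a voiceless velar fricative. The preceding trigger /ɖ/ is retroflex, so /x/ must become retroflex as well.
A voiceless retroflex fricative is [ʂ], so the surface segment is [ʂ].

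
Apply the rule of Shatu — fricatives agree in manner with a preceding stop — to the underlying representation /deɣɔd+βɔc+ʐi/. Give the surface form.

[deɣɔdbɔcɖi]

The rule targets /β/ (voiced bilabial fricative), which sits after the trigger /d/ (stop).
The voiced bilabial stop is [b], so /β/ → [b].
At the second juncture, /ʐ/ likewise becomes [ɖ] adjacent to /c/.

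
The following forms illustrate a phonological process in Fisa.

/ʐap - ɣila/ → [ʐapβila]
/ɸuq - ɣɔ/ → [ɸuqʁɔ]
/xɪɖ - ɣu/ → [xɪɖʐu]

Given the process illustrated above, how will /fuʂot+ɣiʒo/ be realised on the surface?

[fuʂotziʒo]

The data show progressive place assimilation: /ɣ/ → [β] after /p/; /ɣ/ → [ʁ] after /q/; /ɣ/ → [ʐ] after /ɖ/. In each pair only place changes, matching the preceding consonant, while manner and voice stay constant.
The rule targets /ɣ/ (voiced velar fricative), which sits after the trigger /t/ (alveolar).
A voiced alveolar fricative is [z], so the surface segment is [z].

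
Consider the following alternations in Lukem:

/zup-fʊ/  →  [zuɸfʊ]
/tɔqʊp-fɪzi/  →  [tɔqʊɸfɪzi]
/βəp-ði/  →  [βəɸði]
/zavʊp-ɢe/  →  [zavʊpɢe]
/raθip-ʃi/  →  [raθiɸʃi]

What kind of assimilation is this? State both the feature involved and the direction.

The segment that alternates is /p/, which surfaces as [ɸ] when adjacent to /f/.
The change stop → fricative matches the manner of the following /f/, identifying this as manner assimilation.
Place and voice are unchanged, so the assimilation is partial, not total.
The same holds elsewhere in the data: /p/ → [ɸ] before /ð/ (stop → fricative, matching a fricative); /p/ → [ɸ] before /ʃ/ (stop → fricative, matching a fricative) — only manner changes, and always toward the following segment.
No alternation appears in [zavʊpɢe]: there the adjacent consonants already agree in manner (/p/ and /ɢ/ are both stops), so this form is consistent with the same rule.
Since the segment that changes precedes the conditioning segment, the assimilation is regressive.

regressive manner assimilation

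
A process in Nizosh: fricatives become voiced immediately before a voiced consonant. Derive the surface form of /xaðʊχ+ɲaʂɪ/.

The rule targets /χ/ (voiceless uvular fricative), which sits before the trigger /ɲ/ (voiced).
A voiced uvular fricative is [ʁ], so the surface segment is [ʁ].

[xaðʊʁɲaʂɪ]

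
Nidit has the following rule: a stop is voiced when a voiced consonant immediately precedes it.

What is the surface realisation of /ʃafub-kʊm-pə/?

/k/ is a voiceless velar stop. The preceding trigger /b/ is voiced, so /k/ must become voiced as well.
The voiced velar stop is [g], so /k/ → [g].
At the second juncture, /p/ likewise becomes [b] adjacent to /m/.

[ʃafubgʊmbə]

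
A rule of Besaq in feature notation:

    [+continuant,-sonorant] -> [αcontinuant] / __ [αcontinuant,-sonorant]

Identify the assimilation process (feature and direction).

The rule copies [continuant] (continuancy) from the environment onto the target fricatives; since [±continuant] encodes the stop/fricative manner contrast, the assimilating dimension is manner.
Since the environment is written after the underscore, the trigger follows the target; the direction is regressive.

regressive manner assimilation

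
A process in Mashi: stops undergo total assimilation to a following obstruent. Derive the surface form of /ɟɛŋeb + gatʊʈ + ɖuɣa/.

/b/ is the segment targeted by the rule; it sits immediately before /g/, so it assimilates completely and surfaces as [g].
At the second juncture, /ʈ/ likewise becomes [ɖ] adjacent to /ɖ/.

[ɟɛŋeggatʊɖɖuɣa]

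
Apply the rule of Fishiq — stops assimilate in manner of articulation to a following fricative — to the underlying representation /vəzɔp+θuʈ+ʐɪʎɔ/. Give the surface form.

[vəzɔɸθuʂʐɪʎɔ]

The rule targets /p/ (voiceless bilabial stop), which sits before the trigger /θ/ (fricative).
The voiceless bilabial fricative is [ɸ], so /p/ → [ɸ].
The same rule applies at the second boundary: /ʈ/ → [ʂ] next to /ʐ/.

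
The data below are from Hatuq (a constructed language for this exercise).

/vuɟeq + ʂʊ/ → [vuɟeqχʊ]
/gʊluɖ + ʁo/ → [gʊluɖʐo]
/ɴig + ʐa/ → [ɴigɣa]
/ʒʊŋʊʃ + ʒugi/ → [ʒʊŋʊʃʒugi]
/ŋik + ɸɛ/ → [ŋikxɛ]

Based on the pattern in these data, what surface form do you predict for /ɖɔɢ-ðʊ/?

The data show progressive place assimilation: /ʂ/ → [χ] after /q/; /ʁ/ → [ʐ] after /ɖ/; /ʐ/ → [ɣ] after /g/; /ɸ/ → [x] after /k/. In each pair only place changes, matching the preceding consonant, while manner and voice stay constant.
No alternation appears in [ʒʊŋʊʃʒugi]: there the adjacent consonants already agree in place (/ʒ/ and /ʃ/ are both postalveolar), so this form is consistent with the same rule.
/ð/ is a voiced dental fricative. The preceding trigger /ɢ/ is uvular, so /ð/ must become uvular as well.
A voiced uvular fricative is [ʁ], so the surface segment is [ʁ].

[ɖɔɢʁʊ]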